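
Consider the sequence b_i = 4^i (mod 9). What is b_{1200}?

1

Computing terms: b_1 = 4, b_2 = 7, b_3 = 1, b_4 = 4.
Since b_4 = b_1 = 4, the sequence is periodic with period 3.
So b_{1200} = b_{1 + ((1200-1) mod 3)} = b_3 = 1.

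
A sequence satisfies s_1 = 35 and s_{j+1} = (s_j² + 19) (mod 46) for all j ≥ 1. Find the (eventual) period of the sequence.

4

Computing terms: s_1 = 35; s_2 = 2; s_3 = 23; s_4 = 42; s_5 = 35.
Since s_5 = s_1 = 35, the sequence is periodic with period 4.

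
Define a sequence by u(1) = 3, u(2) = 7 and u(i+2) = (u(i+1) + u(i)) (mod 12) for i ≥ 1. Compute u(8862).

8

Listing terms: u(1) = 3,  u(2) = 7,  u(3) = 10,  u(4) = 5,  u(5) = 3,  u(6) = 8,  u(7) = 11,  u(8) = 7,  u(9) = 6,  u(10) = 1,  u(11) = 7,  u(12) = 8,  u(13) = 3,  u(14) = 11,  u(15) = 2,  u(16) = 1,  u(17) = 3,  u(18) = 4,  u(19) = 7,  u(20) = 11,  u(21) = 6,  u(22) = 5,  u(23) = 11,  u(24) = 4,  u(25) = 3,  u(26) = 7.
Since (u(25), u(26)) = (u(1), u(2)) = (3, 7) (two consecutive terms determine the rest), the sequence is periodic with period 24.
(8862 - 1) mod 24 = 5, so u(8862) = u(6) = 8.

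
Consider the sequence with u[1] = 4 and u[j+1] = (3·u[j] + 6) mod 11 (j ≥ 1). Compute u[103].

Computing terms: u[1] = 4, u[2] = 7, u[3] = 5, u[4] = 10, u[5] = 3, u[6] = 4.
Since u[6] = u[1] = 4, the sequence is periodic with period 5.
(103 - 1) mod 5 = 2, so u[103] = u[3] = 5.

5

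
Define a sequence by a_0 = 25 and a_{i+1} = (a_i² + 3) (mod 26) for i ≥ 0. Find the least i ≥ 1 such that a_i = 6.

7

a_0 = 25,  a_1 = 4,  a_2 = 19,  a_3 = 0,  a_4 = 3,  a_5 = 12,  a_6 = 17,  a_7 = 6,  a_8 = 13,  a_9 = 16,  a_{10} = 25.
Since a_{10} = a_0 = 25, the sequence is periodic with period 10.
The value 6 first appears (with i ≥ 1) at a_7.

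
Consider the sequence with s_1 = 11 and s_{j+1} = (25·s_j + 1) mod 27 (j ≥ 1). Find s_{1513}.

11

Listing terms: s_1 = 11; s_2 = 6; s_3 = 16; s_4 = 23; s_5 = 9; s_6 = 10; s_7 = 8; s_8 = 12; s_9 = 4; s_{10} = 20; s_{11} = 15; s_{12} = 25; s_{13} = 5; s_{14} = 18; s_{15} = 19; s_{16} = 17; s_{17} = 21; s_{18} = 13; s_{19} = 2; s_{20} = 24; s_{21} = 7; s_{22} = 14; s_{23} = 0; s_{24} = 1; s_{25} = 26; s_{26} = 3; s_{27} = 22; s_{28} = 11.
Since s_{28} = s_1 = 11, the sequence is periodic with period 27.
(1513 - 1) mod 27 = 0, so s_{1513} = s_1 = 11.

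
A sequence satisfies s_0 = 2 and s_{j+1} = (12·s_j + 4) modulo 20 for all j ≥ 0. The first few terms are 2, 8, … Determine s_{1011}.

4

We have s_0 = 2; s_1 = 8; s_2 = 0; s_3 = 4; s_4 = 12; s_5 = 8.
Since s_5 = s_1 = 8, the sequence is eventually periodic: after a pre-period of length 1 it cycles with period 4.
For j ≥ 1, s_j depends only on (j - 1) mod 4. (1011 - 1) mod 4 = 2, so s_{1011} = s_3 = 4.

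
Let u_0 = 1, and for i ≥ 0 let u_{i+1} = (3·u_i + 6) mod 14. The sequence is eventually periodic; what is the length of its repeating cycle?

6

u_0 = 1; u_1 = 9; u_2 = 5; u_3 = 7; u_4 = 13; u_5 = 3; u_6 = 1.
Since u_6 = u_0 = 1, the sequence is periodic with period 6.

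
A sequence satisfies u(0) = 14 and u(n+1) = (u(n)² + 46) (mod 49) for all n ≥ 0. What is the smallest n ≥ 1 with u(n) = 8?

4

Computing terms: u(0) = 14,  u(1) = 46,  u(2) = 6,  u(3) = 33,  u(4) = 8,  u(5) = 12,  u(6) = 43,  u(7) = 33.
Since u(7) = u(3) = 33, the sequence is eventually periodic: after a pre-period of length 3 it cycles with period 4.
The value 8 first appears (with n ≥ 1) at u(4).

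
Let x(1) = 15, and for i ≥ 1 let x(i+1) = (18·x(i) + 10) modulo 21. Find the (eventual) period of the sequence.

Computing terms: x(1) = 15, x(2) = 7, x(3) = 10, x(4) = 1, x(5) = 7.
Since x(5) = x(2) = 7, the sequence is eventually periodic: after a pre-period of length 1 it cycles with period 3.

3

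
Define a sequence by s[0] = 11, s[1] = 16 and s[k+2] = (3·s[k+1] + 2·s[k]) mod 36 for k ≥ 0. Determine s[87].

s[0] = 11; s[1] = 16; s[2] = 34; s[3] = 26; s[4] = 2; s[5] = 22; s[6] = 34; s[7] = 2; s[8] = 2; s[9] = 10; s[10] = 34; s[11] = 14; s[12] = 2; s[13] = 34; s[14] = 34; s[15] = 26.
Since (s[14], s[15]) = (s[2], s[3]) = (34, 26) (two consecutive terms determine the rest), the sequence is eventually periodic: after a pre-period of length 2 it cycles with period 12.
For k ≥ 2, s[k] depends only on (k - 2) mod 12. (87 - 2) mod 12 = 1, so s[87] = s[3] = 26.

26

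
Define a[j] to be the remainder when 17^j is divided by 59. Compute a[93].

We have a[0] = 1, a[1] = 17, a[2] = 53, a[3] = 16, a[4] = 36, a[5] = 22, a[6] = 20, a[7] = 45, a[8] = 57, a[9] = 25, a[10] = 12, a[11] = 27, a[12] = 46, a[13] = 15, a[14] = 19, a[15] = 28, a[16] = 4, a[17] = 9, a[18] = 35, a[19] = 5, a[20] = 26, a[21] = 29, a[22] = 21, a[23] = 3, a[24] = 51, a[25] = 41, a[26] = 48, a[27] = 49, a[28] = 7, a[29] = 1.
Since a[29] = a[0] = 1, the sequence is periodic with period 29.
(93 - 0) mod 29 = 6, so a[93] = a[6] = 20.

20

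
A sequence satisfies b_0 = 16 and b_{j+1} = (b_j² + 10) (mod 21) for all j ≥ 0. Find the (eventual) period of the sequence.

b_0 = 16,  b_1 = 14,  b_2 = 17,  b_3 = 5,  b_4 = 14.
Since b_4 = b_1 = 14, the sequence is eventually periodic: after a pre-period of length 1 it cycles with period 3.

3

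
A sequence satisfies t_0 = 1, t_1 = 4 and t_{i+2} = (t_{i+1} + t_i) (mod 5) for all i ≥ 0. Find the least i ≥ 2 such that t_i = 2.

6

We have t_0 = 1, t_1 = 4, t_2 = 0, t_3 = 4, t_4 = 4, t_5 = 3, t_6 = 2, t_7 = 0, t_8 = 2, t_9 = 2, t_{10} = 4, t_{11} = 1, t_{12} = 0, t_{13} = 1, t_{14} = 1, t_{15} = 2, t_{16} = 3, t_{17} = 0, t_{18} = 3, t_{19} = 3, t_{20} = 1, t_{21} = 4.
Since (t_{20}, t_{21}) = (t_0, t_1) = (1, 4) (two consecutive terms determine the rest), the sequence is periodic with period 20.
The value 2 first appears (with i ≥ 2) at t_6.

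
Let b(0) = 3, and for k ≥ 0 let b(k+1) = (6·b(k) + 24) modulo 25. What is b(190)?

13

Computing terms: b(0) = 3, b(1) = 17, b(2) = 1, b(3) = 5, b(4) = 4, b(5) = 23, b(6) = 12, b(7) = 21, b(8) = 0, b(9) = 24, b(10) = 18, b(11) = 7, b(12) = 16, b(13) = 20, b(14) = 19, b(15) = 13, b(16) = 2, b(17) = 11, b(18) = 15, b(19) = 14, b(20) = 8, b(21) = 22, b(22) = 6, b(23) = 10, b(24) = 9, b(25) = 3.
Since b(25) = b(0) = 3, the sequence is periodic with period 25.
(190 - 0) mod 25 = 15, so b(190) = b(15) = 13.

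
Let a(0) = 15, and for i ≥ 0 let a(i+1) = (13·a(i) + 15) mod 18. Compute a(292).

3

a(0) = 15; a(1) = 12; a(2) = 9; a(3) = 6; a(4) = 3; a(5) = 0; a(6) = 15.
The sequence repeats with period 6.
(292 - 0) mod 6 = 4, so a(292) = a(4) = 3.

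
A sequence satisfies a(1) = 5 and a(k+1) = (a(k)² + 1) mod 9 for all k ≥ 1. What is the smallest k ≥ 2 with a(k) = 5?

4

Listing terms: a(1) = 5; a(2) = 8; a(3) = 2; a(4) = 5.
The sequence repeats with period 3.
The value 5 next appears (with k ≥ 2) at a(4).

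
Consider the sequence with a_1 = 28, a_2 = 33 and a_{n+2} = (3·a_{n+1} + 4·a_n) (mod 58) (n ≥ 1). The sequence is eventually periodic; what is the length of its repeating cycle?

14

Computing terms: a_1 = 28,  a_2 = 33,  a_3 = 37,  a_4 = 11,  a_5 = 7,  a_6 = 7,  a_7 = 49,  a_8 = 1,  a_9 = 25,  a_{10} = 21,  a_{11} = 47,  a_{12} = 51,  a_{13} = 51,  a_{14} = 9,  a_{15} = 57,  a_{16} = 33,  a_{17} = 37.
Since (a_{16}, a_{17}) = (a_2, a_3) = (33, 37) (two consecutive terms determine the rest), the sequence is eventually periodic: after a pre-period of length 1 it cycles with period 14.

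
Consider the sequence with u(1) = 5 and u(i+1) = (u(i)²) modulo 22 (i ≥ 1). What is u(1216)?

15

Listing terms: u(1) = 5,  u(2) = 3,  u(3) = 9,  u(4) = 15,  u(5) = 5.
Since u(5) = u(1) = 5, the sequence is periodic with period 4.
So u(1216) = u(1 + ((1216-1) mod 4)) = u(4) = 15.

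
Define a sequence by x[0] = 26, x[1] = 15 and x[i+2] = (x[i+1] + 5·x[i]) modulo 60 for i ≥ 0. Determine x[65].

5

Listing terms: x[0] = 26, x[1] = 15, x[2] = 25, x[3] = 40, x[4] = 45, x[5] = 5, x[6] = 50, x[7] = 15, x[8] = 25.
Since (x[7], x[8]) = (x[1], x[2]) = (15, 25) (two consecutive terms determine the rest), the sequence is eventually periodic: after a pre-period of length 1 it cycles with period 6.
For i ≥ 1, x[i] depends only on (i - 1) mod 6. (65 - 1) mod 6 = 4, so x[65] = x[5] = 5.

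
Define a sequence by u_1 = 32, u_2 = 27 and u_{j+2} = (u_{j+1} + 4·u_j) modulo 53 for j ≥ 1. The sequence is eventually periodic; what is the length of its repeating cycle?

u_1 = 32, u_2 = 27, u_3 = 49, u_4 = 51, u_5 = 35, u_6 = 27, u_7 = 8, u_8 = 10, u_9 = 42, u_{10} = 29, u_{11} = 38, u_{12} = 48, u_{13} = 41, u_{14} = 21, u_{15} = 26, u_{16} = 4, u_{17} = 2, u_{18} = 18, u_{19} = 26, u_{20} = 45, u_{21} = 43, u_{22} = 11, u_{23} = 24, u_{24} = 15, u_{25} = 5, u_{26} = 12, u_{27} = 32, u_{28} = 27.
The sequence repeats with period 26.

26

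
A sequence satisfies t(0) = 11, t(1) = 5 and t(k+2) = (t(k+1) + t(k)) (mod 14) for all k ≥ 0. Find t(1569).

5

We have t(0) = 11,  t(1) = 5,  t(2) = 2,  t(3) = 7,  t(4) = 9,  t(5) = 2,  t(6) = 11,  t(7) = 13,  t(8) = 10,  t(9) = 9,  t(10) = 5,  t(11) = 0,  t(12) = 5,  t(13) = 5,  t(14) = 10,  t(15) = 1,  t(16) = 11,  t(17) = 12,  t(18) = 9,  t(19) = 7,  t(20) = 2,  t(21) = 9,  t(22) = 11,  t(23) = 6,  t(24) = 3,  t(25) = 9,  t(26) = 12,  t(27) = 7,  t(28) = 5,  t(29) = 12,  t(30) = 3,  t(31) = 1,  t(32) = 4,  t(33) = 5,  t(34) = 9,  t(35) = 0,  t(36) = 9,  t(37) = 9,  t(38) = 4,  t(39) = 13,  t(40) = 3,  t(41) = 2,  t(42) = 5,  t(43) = 7,  t(44) = 12,  t(45) = 5,  t(46) = 3,  t(47) = 8,  t(48) = 11,  t(49) = 5.
Since (t(48), t(49)) = (t(0), t(1)) = (11, 5) (two consecutive terms determine the rest), the sequence is periodic with period 48.
So t(1569) = t(0 + ((1569-0) mod 48)) = t(33) = 5.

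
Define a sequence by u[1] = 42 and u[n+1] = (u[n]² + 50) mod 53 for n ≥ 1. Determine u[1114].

37

Listing terms: u[1] = 42; u[2] = 12; u[3] = 35; u[4] = 3; u[5] = 6; u[6] = 33; u[7] = 26; u[8] = 37; u[9] = 41; u[10] = 35.
Since u[10] = u[3] = 35, the sequence is eventually periodic: after a pre-period of length 2 it cycles with period 7.
For n ≥ 3, u[n] depends only on (n - 3) mod 7. (1114 - 3) mod 7 = 5, so u[1114] = u[8] = 37.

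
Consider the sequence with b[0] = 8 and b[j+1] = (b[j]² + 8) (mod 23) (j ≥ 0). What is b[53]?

Computing terms: b[0] = 8,  b[1] = 3,  b[2] = 17,  b[3] = 21,  b[4] = 12,  b[5] = 14,  b[6] = 20,  b[7] = 17.
Since b[7] = b[2] = 17, the sequence is eventually periodic: after a pre-period of length 2 it cycles with period 5.
For j ≥ 2, b[j] depends only on (j - 2) mod 5. (53 - 2) mod 5 = 1, so b[53] = b[3] = 21.

21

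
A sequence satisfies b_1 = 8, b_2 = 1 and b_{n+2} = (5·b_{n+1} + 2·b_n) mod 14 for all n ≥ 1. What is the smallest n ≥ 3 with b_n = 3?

5

Listing terms: b_1 = 8,  b_2 = 1,  b_3 = 7,  b_4 = 9,  b_5 = 3,  b_6 = 5,  b_7 = 3,  b_8 = 11,  b_9 = 5,  b_{10} = 5,  b_{11} = 7,  b_{12} = 3,  b_{13} = 1,  b_{14} = 11,  b_{15} = 1,  b_{16} = 13,  b_{17} = 11,  b_{18} = 11,  b_{19} = 7,  b_{20} = 1,  b_{21} = 5,  b_{22} = 13,  b_{23} = 5,  b_{24} = 9,  b_{25} = 13,  b_{26} = 13,  b_{27} = 7,  b_{28} = 5,  b_{29} = 11,  b_{30} = 9,  b_{31} = 11,  b_{32} = 3,  b_{33} = 9,  b_{34} = 9,  b_{35} = 7,  b_{36} = 11,  b_{37} = 13,  b_{38} = 3,  b_{39} = 13,  b_{40} = 1,  b_{41} = 3,  b_{42} = 3,  b_{43} = 7,  b_{44} = 13,  b_{45} = 9,  b_{46} = 1,  b_{47} = 9,  b_{48} = 5,  b_{49} = 1,  b_{50} = 1,  b_{51} = 7.
Since (b_{50}, b_{51}) = (b_2, b_3) = (1, 7) (two consecutive terms determine the rest), the sequence is eventually periodic: after a pre-period of length 1 it cycles with period 48.
The value 3 first appears (with n ≥ 3) at b_5.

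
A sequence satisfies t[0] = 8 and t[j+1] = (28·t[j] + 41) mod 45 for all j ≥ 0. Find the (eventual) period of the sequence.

36

t[0] = 8, t[1] = 40, t[2] = 36, t[3] = 14, t[4] = 28, t[5] = 15, t[6] = 11, t[7] = 34, t[8] = 3, t[9] = 35, t[10] = 31, t[11] = 9, t[12] = 23, t[13] = 10, t[14] = 6, t[15] = 29, t[16] = 43, t[17] = 30, t[18] = 26, t[19] = 4, t[20] = 18, t[21] = 5, t[22] = 1, t[23] = 24, t[24] = 38, t[25] = 25, t[26] = 21, t[27] = 44, t[28] = 13, t[29] = 0, t[30] = 41, t[31] = 19, t[32] = 33, t[33] = 20, t[34] = 16, t[35] = 39, t[36] = 8.
Since t[36] = t[0] = 8, the sequence is periodic with period 36.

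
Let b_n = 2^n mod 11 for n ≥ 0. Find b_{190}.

1

b_0 = 1; b_1 = 2; b_2 = 4; b_3 = 8; b_4 = 5; b_5 = 10; b_6 = 9; b_7 = 7; b_8 = 3; b_9 = 6; b_{10} = 1.
Since b_{10} = b_0 = 1, the sequence is periodic with period 10.
So b_{190} = b_{0 + ((190-0) mod 10)} = b_0 = 1.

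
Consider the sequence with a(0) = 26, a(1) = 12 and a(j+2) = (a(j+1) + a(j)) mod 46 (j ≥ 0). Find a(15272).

Listing terms: a(0) = 26, a(1) = 12, a(2) = 38, a(3) = 4, a(4) = 42, a(5) = 0, a(6) = 42, a(7) = 42, a(8) = 38, a(9) = 34, a(10) = 26, a(11) = 14, a(12) = 40, a(13) = 8, a(14) = 2, a(15) = 10, a(16) = 12, a(17) = 22, a(18) = 34, a(19) = 10, a(20) = 44, a(21) = 8, a(22) = 6, a(23) = 14, a(24) = 20, a(25) = 34, a(26) = 8, a(27) = 42, a(28) = 4, a(29) = 0, a(30) = 4, a(31) = 4, a(32) = 8, a(33) = 12, a(34) = 20, a(35) = 32, a(36) = 6, a(37) = 38, a(38) = 44, a(39) = 36, a(40) = 34, a(41) = 24, a(42) = 12, a(43) = 36, a(44) = 2, a(45) = 38, a(46) = 40, a(47) = 32, a(48) = 26, a(49) = 12.
Since (a(48), a(49)) = (a(0), a(1)) = (26, 12) (two consecutive terms determine the rest), the sequence is periodic with period 48.
(15272 - 0) mod 48 = 8, so a(15272) = a(8) = 38.

38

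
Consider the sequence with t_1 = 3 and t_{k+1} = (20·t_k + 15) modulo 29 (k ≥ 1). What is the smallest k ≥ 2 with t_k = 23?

t_1 = 3; t_2 = 17; t_3 = 7; t_4 = 10; t_5 = 12; t_6 = 23; t_7 = 11; t_8 = 3.
The sequence repeats with period 7.
The value 23 first appears (with k ≥ 2) at t_6.

6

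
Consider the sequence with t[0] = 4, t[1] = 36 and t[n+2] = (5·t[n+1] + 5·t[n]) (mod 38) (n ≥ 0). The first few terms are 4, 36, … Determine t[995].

6

t[0] = 4; t[1] = 36; t[2] = 10; t[3] = 2; t[4] = 22; t[5] = 6; t[6] = 26; t[7] = 8; t[8] = 18; t[9] = 16; t[10] = 18; t[11] = 18; t[12] = 28; t[13] = 2; t[14] = 36; t[15] = 0; t[16] = 28; t[17] = 26; t[18] = 4; t[19] = 36.
Since (t[18], t[19]) = (t[0], t[1]) = (4, 36) (two consecutive terms determine the rest), the sequence is periodic with period 18.
So t[995] = t[0 + ((995-0) mod 18)] = t[5] = 6.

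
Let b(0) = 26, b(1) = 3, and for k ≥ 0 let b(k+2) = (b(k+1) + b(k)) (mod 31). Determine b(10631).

We have b(0) = 26, b(1) = 3, b(2) = 29, b(3) = 1, b(4) = 30, b(5) = 0, b(6) = 30, b(7) = 30, b(8) = 29, b(9) = 28, b(10) = 26, b(11) = 23, b(12) = 18, b(13) = 10, b(14) = 28, b(15) = 7, b(16) = 4, b(17) = 11, b(18) = 15, b(19) = 26, b(20) = 10, b(21) = 5, b(22) = 15, b(23) = 20, b(24) = 4, b(25) = 24, b(26) = 28, b(27) = 21, b(28) = 18, b(29) = 8, b(30) = 26, b(31) = 3.
Since (b(30), b(31)) = (b(0), b(1)) = (26, 3) (two consecutive terms determine the rest), the sequence is periodic with period 30.
So b(10631) = b(0 + ((10631-0) mod 30)) = b(11) = 23.

23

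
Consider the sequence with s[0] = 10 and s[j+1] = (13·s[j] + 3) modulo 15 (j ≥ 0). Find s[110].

Listing terms: s[0] = 10,  s[1] = 13,  s[2] = 7,  s[3] = 4,  s[4] = 10.
The sequence repeats with period 4.
(110 - 0) mod 4 = 2, so s[110] = s[2] = 7.

7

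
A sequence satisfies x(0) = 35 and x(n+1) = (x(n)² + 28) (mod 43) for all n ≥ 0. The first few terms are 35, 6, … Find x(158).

Computing terms: x(0) = 35; x(1) = 6; x(2) = 21; x(3) = 39; x(4) = 1; x(5) = 29; x(6) = 9; x(7) = 23; x(8) = 41; x(9) = 32; x(10) = 20; x(11) = 41.
Since x(11) = x(8) = 41, the sequence is eventually periodic: after a pre-period of length 8 it cycles with period 3.
For n ≥ 8, x(n) depends only on (n - 8) mod 3. (158 - 8) mod 3 = 0, so x(158) = x(8) = 41.

41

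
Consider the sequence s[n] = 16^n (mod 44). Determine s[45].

12

Computing terms: s[0] = 1; s[1] = 16; s[2] = 36; s[3] = 4; s[4] = 20; s[5] = 12; s[6] = 16.
Since s[6] = s[1] = 16, the sequence is eventually periodic: after a pre-period of length 1 it cycles with period 5.
For n ≥ 1, s[n] depends only on (n - 1) mod 5. (45 - 1) mod 5 = 4, so s[45] = s[5] = 12.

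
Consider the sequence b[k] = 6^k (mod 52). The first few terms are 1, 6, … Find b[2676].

Listing terms: b[0] = 1; b[1] = 6; b[2] = 36; b[3] = 8; b[4] = 48; b[5] = 28; b[6] = 12; b[7] = 20; b[8] = 16; b[9] = 44; b[10] = 4; b[11] = 24; b[12] = 40; b[13] = 32; b[14] = 36.
Since b[14] = b[2] = 36, the sequence is eventually periodic: after a pre-period of length 2 it cycles with period 12.
For k ≥ 2, b[k] depends only on (k - 2) mod 12. (2676 - 2) mod 12 = 10, so b[2676] = b[12] = 40.

40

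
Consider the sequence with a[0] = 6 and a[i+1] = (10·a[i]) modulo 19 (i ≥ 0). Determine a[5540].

1

Listing terms: a[0] = 6, a[1] = 3, a[2] = 11, a[3] = 15, a[4] = 17, a[5] = 18, a[6] = 9, a[7] = 14, a[8] = 7, a[9] = 13, a[10] = 16, a[11] = 8, a[12] = 4, a[13] = 2, a[14] = 1, a[15] = 10, a[16] = 5, a[17] = 12, a[18] = 6.
Since a[18] = a[0] = 6, the sequence is periodic with period 18.
(5540 - 0) mod 18 = 14, so a[5540] = a[14] = 1.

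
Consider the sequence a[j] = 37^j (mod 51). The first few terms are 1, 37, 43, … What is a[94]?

19

Listing terms: a[0] = 1; a[1] = 37; a[2] = 43; a[3] = 10; a[4] = 13; a[5] = 22; a[6] = 49; a[7] = 28; a[8] = 16; a[9] = 31; a[10] = 25; a[11] = 7; a[12] = 4; a[13] = 46; a[14] = 19; a[15] = 40; a[16] = 1.
Since a[16] = a[0] = 1, the sequence is periodic with period 16.
So a[94] = a[0 + ((94-0) mod 16)] = a[14] = 19.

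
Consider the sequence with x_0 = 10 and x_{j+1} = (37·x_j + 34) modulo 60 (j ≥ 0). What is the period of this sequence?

We have x_0 = 10,  x_1 = 44,  x_2 = 42,  x_3 = 28,  x_4 = 50,  x_5 = 24,  x_6 = 22,  x_7 = 8,  x_8 = 30,  x_9 = 4,  x_{10} = 2,  x_{11} = 48,  x_{12} = 10.
Since x_{12} = x_0 = 10, the sequence is periodic with period 12.

12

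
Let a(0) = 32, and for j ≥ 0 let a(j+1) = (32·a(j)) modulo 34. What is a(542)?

8

a(0) = 32, a(1) = 4, a(2) = 26, a(3) = 16, a(4) = 2, a(5) = 30, a(6) = 8, a(7) = 18, a(8) = 32.
The sequence repeats with period 8.
So a(542) = a(0 + ((542-0) mod 8)) = a(6) = 8.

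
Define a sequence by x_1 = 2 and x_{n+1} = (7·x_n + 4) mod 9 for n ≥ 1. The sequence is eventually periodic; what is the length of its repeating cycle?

x_1 = 2,  x_2 = 0,  x_3 = 4,  x_4 = 5,  x_5 = 3,  x_6 = 7,  x_7 = 8,  x_8 = 6,  x_9 = 1,  x_{10} = 2.
The sequence repeats with period 9.

9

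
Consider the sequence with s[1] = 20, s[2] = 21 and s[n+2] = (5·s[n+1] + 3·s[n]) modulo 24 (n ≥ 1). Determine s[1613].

15

Listing terms: s[1] = 20,  s[2] = 21,  s[3] = 21,  s[4] = 0,  s[5] = 15,  s[6] = 3,  s[7] = 12,  s[8] = 21,  s[9] = 21.
Since (s[8], s[9]) = (s[2], s[3]) = (21, 21) (two consecutive terms determine the rest), the sequence is eventually periodic: after a pre-period of length 1 it cycles with period 6.
For n ≥ 2, s[n] depends only on (n - 2) mod 6. (1613 - 2) mod 6 = 3, so s[1613] = s[5] = 15.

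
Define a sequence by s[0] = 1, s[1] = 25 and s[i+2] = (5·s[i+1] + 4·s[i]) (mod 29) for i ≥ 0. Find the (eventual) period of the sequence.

We have s[0] = 1,  s[1] = 25,  s[2] = 13,  s[3] = 20,  s[4] = 7,  s[5] = 28,  s[6] = 23,  s[7] = 24,  s[8] = 9,  s[9] = 25,  s[10] = 16,  s[11] = 6,  s[12] = 7,  s[13] = 1,  s[14] = 4,  s[15] = 24,  s[16] = 20,  s[17] = 22,  s[18] = 16,  s[19] = 23,  s[20] = 5,  s[21] = 1,  s[22] = 25.
Since (s[21], s[22]) = (s[0], s[1]) = (1, 25) (two consecutive terms determine the rest), the sequence is periodic with period 21.

21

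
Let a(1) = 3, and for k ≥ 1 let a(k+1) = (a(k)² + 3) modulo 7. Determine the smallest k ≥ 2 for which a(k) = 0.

a(1) = 3,  a(2) = 5,  a(3) = 0,  a(4) = 3.
Since a(4) = a(1) = 3, the sequence is periodic with period 3.
The value 0 first appears (with k ≥ 2) at a(3).

3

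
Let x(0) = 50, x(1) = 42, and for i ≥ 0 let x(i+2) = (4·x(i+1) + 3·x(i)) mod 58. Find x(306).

16

Listing terms: x(0) = 50, x(1) = 42, x(2) = 28, x(3) = 6, x(4) = 50, x(5) = 44, x(6) = 36, x(7) = 44, x(8) = 52, x(9) = 50, x(10) = 8, x(11) = 8, x(12) = 56, x(13) = 16, x(14) = 0, x(15) = 48, x(16) = 18, x(17) = 42, x(18) = 48, x(19) = 28, x(20) = 24, x(21) = 6, x(22) = 38, x(23) = 54, x(24) = 40, x(25) = 32, x(26) = 16, x(27) = 44, x(28) = 50, x(29) = 42.
Since (x(28), x(29)) = (x(0), x(1)) = (50, 42) (two consecutive terms determine the rest), the sequence is periodic with period 28.
(306 - 0) mod 28 = 26, so x(306) = x(26) = 16.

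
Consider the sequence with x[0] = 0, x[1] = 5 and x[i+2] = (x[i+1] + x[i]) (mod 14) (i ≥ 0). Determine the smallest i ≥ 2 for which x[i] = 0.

24

Computing terms: x[0] = 0,  x[1] = 5,  x[2] = 5,  x[3] = 10,  x[4] = 1,  x[5] = 11,  x[6] = 12,  x[7] = 9,  x[8] = 7,  x[9] = 2,  x[10] = 9,  x[11] = 11,  x[12] = 6,  x[13] = 3,  x[14] = 9,  x[15] = 12,  x[16] = 7,  x[17] = 5,  x[18] = 12,  x[19] = 3,  x[20] = 1,  x[21] = 4,  x[22] = 5,  x[23] = 9,  x[24] = 0,  x[25] = 9,  x[26] = 9,  x[27] = 4,  x[28] = 13,  x[29] = 3,  x[30] = 2,  x[31] = 5,  x[32] = 7,  x[33] = 12,  x[34] = 5,  x[35] = 3,  x[36] = 8,  x[37] = 11,  x[38] = 5,  x[39] = 2,  x[40] = 7,  x[41] = 9,  x[42] = 2,  x[43] = 11,  x[44] = 13,  x[45] = 10,  x[46] = 9,  x[47] = 5,  x[48] = 0,  x[49] = 5.
Since (x[48], x[49]) = (x[0], x[1]) = (0, 5) (two consecutive terms determine the rest), the sequence is periodic with period 48.
The value 0 first appears (with i ≥ 2) at x[24].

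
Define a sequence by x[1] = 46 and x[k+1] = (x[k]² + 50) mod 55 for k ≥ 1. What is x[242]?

Computing terms: x[1] = 46; x[2] = 21; x[3] = 51; x[4] = 11; x[5] = 6; x[6] = 31; x[7] = 21.
Since x[7] = x[2] = 21, the sequence is eventually periodic: after a pre-period of length 1 it cycles with period 5.
For k ≥ 2, x[k] depends only on (k - 2) mod 5. (242 - 2) mod 5 = 0, so x[242] = x[2] = 21.

21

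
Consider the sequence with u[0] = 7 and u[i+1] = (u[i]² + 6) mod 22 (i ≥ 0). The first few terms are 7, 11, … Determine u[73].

Computing terms: u[0] = 7,  u[1] = 11,  u[2] = 17,  u[3] = 9,  u[4] = 21,  u[5] = 7.
Since u[5] = u[0] = 7, the sequence is periodic with period 5.
(73 - 0) mod 5 = 3, so u[73] = u[3] = 9.

9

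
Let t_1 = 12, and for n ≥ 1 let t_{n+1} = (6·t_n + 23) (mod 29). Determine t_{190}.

Computing terms: t_1 = 12,  t_2 = 8,  t_3 = 13,  t_4 = 14,  t_5 = 20,  t_6 = 27,  t_7 = 11,  t_8 = 2,  t_9 = 6,  t_{10} = 1,  t_{11} = 0,  t_{12} = 23,  t_{13} = 16,  t_{14} = 3,  t_{15} = 12.
Since t_{15} = t_1 = 12, the sequence is periodic with period 14.
(190 - 1) mod 14 = 7, so t_{190} = t_8 = 2.

2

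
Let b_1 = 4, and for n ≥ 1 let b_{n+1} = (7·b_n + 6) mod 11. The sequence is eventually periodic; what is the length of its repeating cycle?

b_1 = 4; b_2 = 1; b_3 = 2; b_4 = 9; b_5 = 3; b_6 = 5; b_7 = 8; b_8 = 7; b_9 = 0; b_{10} = 6; b_{11} = 4.
Since b_{11} = b_1 = 4, the sequence is periodic with period 10.

10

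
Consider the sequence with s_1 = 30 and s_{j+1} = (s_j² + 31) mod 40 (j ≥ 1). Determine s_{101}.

Listing terms: s_1 = 30,  s_2 = 11,  s_3 = 32,  s_4 = 15,  s_5 = 16,  s_6 = 7,  s_7 = 0,  s_8 = 31,  s_9 = 32.
Since s_9 = s_3 = 32, the sequence is eventually periodic: after a pre-period of length 2 it cycles with period 6.
For j ≥ 3, s_j depends only on (j - 3) mod 6. (101 - 3) mod 6 = 2, so s_{101} = s_5 = 16.

16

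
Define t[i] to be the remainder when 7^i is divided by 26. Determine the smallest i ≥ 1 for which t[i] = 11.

5

Listing terms: t[0] = 1,  t[1] = 7,  t[2] = 23,  t[3] = 5,  t[4] = 9,  t[5] = 11,  t[6] = 25,  t[7] = 19,  t[8] = 3,  t[9] = 21,  t[10] = 17,  t[11] = 15,  t[12] = 1.
Since t[12] = t[0] = 1, the sequence is periodic with period 12.
The value 11 first appears (with i ≥ 1) at t[5].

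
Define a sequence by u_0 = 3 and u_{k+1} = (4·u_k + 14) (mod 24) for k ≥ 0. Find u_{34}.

14

Computing terms: u_0 = 3; u_1 = 2; u_2 = 22; u_3 = 6; u_4 = 14; u_5 = 22.
Since u_5 = u_2 = 22, the sequence is eventually periodic: after a pre-period of length 2 it cycles with period 3.
For k ≥ 2, u_k depends only on (k - 2) mod 3. (34 - 2) mod 3 = 2, so u_{34} = u_4 = 14.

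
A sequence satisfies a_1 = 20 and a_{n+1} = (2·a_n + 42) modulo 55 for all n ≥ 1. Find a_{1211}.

31

Computing terms: a_1 = 20,  a_2 = 27,  a_3 = 41,  a_4 = 14,  a_5 = 15,  a_6 = 17,  a_7 = 21,  a_8 = 29,  a_9 = 45,  a_{10} = 22,  a_{11} = 31,  a_{12} = 49,  a_{13} = 30,  a_{14} = 47,  a_{15} = 26,  a_{16} = 39,  a_{17} = 10,  a_{18} = 7,  a_{19} = 1,  a_{20} = 44,  a_{21} = 20.
The sequence repeats with period 20.
So a_{1211} = a_{1 + ((1211-1) mod 20)} = a_{11} = 31.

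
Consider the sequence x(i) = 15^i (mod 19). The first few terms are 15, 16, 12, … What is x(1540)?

4

Computing terms: x(1) = 15; x(2) = 16; x(3) = 12; x(4) = 9; x(5) = 2; x(6) = 11; x(7) = 13; x(8) = 5; x(9) = 18; x(10) = 4; x(11) = 3; x(12) = 7; x(13) = 10; x(14) = 17; x(15) = 8; x(16) = 6; x(17) = 14; x(18) = 1; x(19) = 15.
The sequence repeats with period 18.
So x(1540) = x(1 + ((1540-1) mod 18)) = x(10) = 4.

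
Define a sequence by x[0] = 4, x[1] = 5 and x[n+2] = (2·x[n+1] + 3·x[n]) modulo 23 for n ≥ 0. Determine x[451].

Listing terms: x[0] = 4, x[1] = 5, x[2] = 22, x[3] = 13, x[4] = 0, x[5] = 16, x[6] = 9, x[7] = 20, x[8] = 21, x[9] = 10, x[10] = 14, x[11] = 12, x[12] = 20, x[13] = 7, x[14] = 5, x[15] = 8, x[16] = 8, x[17] = 17, x[18] = 12, x[19] = 6, x[20] = 2, x[21] = 22, x[22] = 4, x[23] = 5.
Since (x[22], x[23]) = (x[0], x[1]) = (4, 5) (two consecutive terms determine the rest), the sequence is periodic with period 22.
(451 - 0) mod 22 = 11, so x[451] = x[11] = 12.

12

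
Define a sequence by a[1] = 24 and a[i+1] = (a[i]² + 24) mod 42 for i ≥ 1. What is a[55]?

24

a[1] = 24, a[2] = 12, a[3] = 0, a[4] = 24.
Since a[4] = a[1] = 24, the sequence is periodic with period 3.
(55 - 1) mod 3 = 0, so a[55] = a[1] = 24.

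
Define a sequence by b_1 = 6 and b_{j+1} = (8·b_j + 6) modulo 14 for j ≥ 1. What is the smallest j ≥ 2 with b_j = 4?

3

We have b_1 = 6, b_2 = 12, b_3 = 4, b_4 = 10, b_5 = 2, b_6 = 8, b_7 = 0, b_8 = 6.
The sequence repeats with period 7.
The value 4 first appears (with j ≥ 2) at b_3.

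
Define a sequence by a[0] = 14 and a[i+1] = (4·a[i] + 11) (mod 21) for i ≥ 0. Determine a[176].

6

Listing terms: a[0] = 14,  a[1] = 4,  a[2] = 6,  a[3] = 14.
The sequence repeats with period 3.
(176 - 0) mod 3 = 2, so a[176] = a[2] = 6.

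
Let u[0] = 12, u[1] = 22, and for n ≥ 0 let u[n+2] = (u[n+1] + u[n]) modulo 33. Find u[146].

16

Computing terms: u[0] = 12,  u[1] = 22,  u[2] = 1,  u[3] = 23,  u[4] = 24,  u[5] = 14,  u[6] = 5,  u[7] = 19,  u[8] = 24,  u[9] = 10,  u[10] = 1,  u[11] = 11,  u[12] = 12,  u[13] = 23,  u[14] = 2,  u[15] = 25,  u[16] = 27,  u[17] = 19,  u[18] = 13,  u[19] = 32,  u[20] = 12,  u[21] = 11,  u[22] = 23,  u[23] = 1,  u[24] = 24,  u[25] = 25,  u[26] = 16,  u[27] = 8,  u[28] = 24,  u[29] = 32,  u[30] = 23,  u[31] = 22,  u[32] = 12,  u[33] = 1,  u[34] = 13,  u[35] = 14,  u[36] = 27,  u[37] = 8,  u[38] = 2,  u[39] = 10,  u[40] = 12,  u[41] = 22.
Since (u[40], u[41]) = (u[0], u[1]) = (12, 22) (two consecutive terms determine the rest), the sequence is periodic with period 40.
(146 - 0) mod 40 = 26, so u[146] = u[26] = 16.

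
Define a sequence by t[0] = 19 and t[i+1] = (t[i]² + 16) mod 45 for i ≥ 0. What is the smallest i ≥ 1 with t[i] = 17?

1

Computing terms: t[0] = 19; t[1] = 17; t[2] = 35; t[3] = 26; t[4] = 17.
Since t[4] = t[1] = 17, the sequence is eventually periodic: after a pre-period of length 1 it cycles with period 3.
The value 17 first appears (with i ≥ 1) at t[1].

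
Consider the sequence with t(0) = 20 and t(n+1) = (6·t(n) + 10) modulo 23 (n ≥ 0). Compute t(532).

13

We have t(0) = 20, t(1) = 15, t(2) = 8, t(3) = 12, t(4) = 13, t(5) = 19, t(6) = 9, t(7) = 18, t(8) = 3, t(9) = 5, t(10) = 17, t(11) = 20.
Since t(11) = t(0) = 20, the sequence is periodic with period 11.
(532 - 0) mod 11 = 4, so t(532) = t(4) = 13.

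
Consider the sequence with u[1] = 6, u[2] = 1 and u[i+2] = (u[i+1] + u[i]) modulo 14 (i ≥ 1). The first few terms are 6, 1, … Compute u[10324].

8

We have u[1] = 6; u[2] = 1; u[3] = 7; u[4] = 8; u[5] = 1; u[6] = 9; u[7] = 10; u[8] = 5; u[9] = 1; u[10] = 6; u[11] = 7; u[12] = 13; u[13] = 6; u[14] = 5; u[15] = 11; u[16] = 2; u[17] = 13; u[18] = 1; u[19] = 0; u[20] = 1; u[21] = 1; u[22] = 2; u[23] = 3; u[24] = 5; u[25] = 8; u[26] = 13; u[27] = 7; u[28] = 6; u[29] = 13; u[30] = 5; u[31] = 4; u[32] = 9; u[33] = 13; u[34] = 8; u[35] = 7; u[36] = 1; u[37] = 8; u[38] = 9; u[39] = 3; u[40] = 12; u[41] = 1; u[42] = 13; u[43] = 0; u[44] = 13; u[45] = 13; u[46] = 12; u[47] = 11; u[48] = 9; u[49] = 6; u[50] = 1.
Since (u[49], u[50]) = (u[1], u[2]) = (6, 1) (two consecutive terms determine the rest), the sequence is periodic with period 48.
(10324 - 1) mod 48 = 3, so u[10324] = u[4] = 8.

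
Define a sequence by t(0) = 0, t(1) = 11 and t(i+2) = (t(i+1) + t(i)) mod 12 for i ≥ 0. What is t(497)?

11

Computing terms: t(0) = 0; t(1) = 11; t(2) = 11; t(3) = 10; t(4) = 9; t(5) = 7; t(6) = 4; t(7) = 11; t(8) = 3; t(9) = 2; t(10) = 5; t(11) = 7; t(12) = 0; t(13) = 7; t(14) = 7; t(15) = 2; t(16) = 9; t(17) = 11; t(18) = 8; t(19) = 7; t(20) = 3; t(21) = 10; t(22) = 1; t(23) = 11; t(24) = 0; t(25) = 11.
Since (t(24), t(25)) = (t(0), t(1)) = (0, 11) (two consecutive terms determine the rest), the sequence is periodic with period 24.
So t(497) = t(0 + ((497-0) mod 24)) = t(17) = 11.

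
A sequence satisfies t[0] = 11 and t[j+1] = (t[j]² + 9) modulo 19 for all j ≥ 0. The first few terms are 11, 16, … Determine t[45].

Listing terms: t[0] = 11, t[1] = 16, t[2] = 18, t[3] = 10, t[4] = 14, t[5] = 15, t[6] = 6, t[7] = 7, t[8] = 1, t[9] = 10.
Since t[9] = t[3] = 10, the sequence is eventually periodic: after a pre-period of length 3 it cycles with period 6.
For j ≥ 3, t[j] depends only on (j - 3) mod 6. (45 - 3) mod 6 = 0, so t[45] = t[3] = 10.

10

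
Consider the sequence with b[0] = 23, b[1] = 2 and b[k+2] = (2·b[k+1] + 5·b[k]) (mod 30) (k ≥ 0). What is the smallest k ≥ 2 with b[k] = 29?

Listing terms: b[0] = 23,  b[1] = 2,  b[2] = 29,  b[3] = 8,  b[4] = 11,  b[5] = 2,  b[6] = 29.
Since (b[5], b[6]) = (b[1], b[2]) = (2, 29) (two consecutive terms determine the rest), the sequence is eventually periodic: after a pre-period of length 1 it cycles with period 4.
The value 29 first appears (with k ≥ 2) at b[2].

2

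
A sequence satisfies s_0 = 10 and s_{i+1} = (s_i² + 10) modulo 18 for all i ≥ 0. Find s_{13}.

We have s_0 = 10,  s_1 = 2,  s_2 = 14,  s_3 = 8,  s_4 = 2.
Since s_4 = s_1 = 2, the sequence is eventually periodic: after a pre-period of length 1 it cycles with period 3.
For i ≥ 1, s_i depends only on (i - 1) mod 3. (13 - 1) mod 3 = 0, so s_{13} = s_1 = 2.

2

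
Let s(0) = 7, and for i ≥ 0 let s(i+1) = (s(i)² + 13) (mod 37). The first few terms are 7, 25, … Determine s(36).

6

Computing terms: s(0) = 7, s(1) = 25, s(2) = 9, s(3) = 20, s(4) = 6, s(5) = 12, s(6) = 9.
Since s(6) = s(2) = 9, the sequence is eventually periodic: after a pre-period of length 2 it cycles with period 4.
For i ≥ 2, s(i) depends only on (i - 2) mod 4. (36 - 2) mod 4 = 2, so s(36) = s(4) = 6.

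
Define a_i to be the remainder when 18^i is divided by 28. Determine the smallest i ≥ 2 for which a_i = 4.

We have a_1 = 18; a_2 = 16; a_3 = 8; a_4 = 4; a_5 = 16.
Since a_5 = a_2 = 16, the sequence is eventually periodic: after a pre-period of length 1 it cycles with period 3.
The value 4 first appears (with i ≥ 2) at a_4.

4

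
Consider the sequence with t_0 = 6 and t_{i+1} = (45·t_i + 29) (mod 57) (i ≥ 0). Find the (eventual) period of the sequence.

t_0 = 6, t_1 = 14, t_2 = 32, t_3 = 44, t_4 = 14.
Since t_4 = t_1 = 14, the sequence is eventually periodic: after a pre-period of length 1 it cycles with period 3.

3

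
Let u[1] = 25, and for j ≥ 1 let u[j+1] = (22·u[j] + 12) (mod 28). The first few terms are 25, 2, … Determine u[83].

Computing terms: u[1] = 25; u[2] = 2; u[3] = 0; u[4] = 12; u[5] = 24; u[6] = 8; u[7] = 20; u[8] = 4; u[9] = 16; u[10] = 0.
Since u[10] = u[3] = 0, the sequence is eventually periodic: after a pre-period of length 2 it cycles with period 7.
For j ≥ 3, u[j] depends only on (j - 3) mod 7. (83 - 3) mod 7 = 3, so u[83] = u[6] = 8.

8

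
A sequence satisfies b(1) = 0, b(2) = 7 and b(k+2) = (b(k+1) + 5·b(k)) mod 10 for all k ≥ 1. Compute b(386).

7

We have b(1) = 0, b(2) = 7, b(3) = 7, b(4) = 2, b(5) = 7, b(6) = 7.
Since (b(5), b(6)) = (b(2), b(3)) = (7, 7) (two consecutive terms determine the rest), the sequence is eventually periodic: after a pre-period of length 1 it cycles with period 3.
For k ≥ 2, b(k) depends only on (k - 2) mod 3. (386 - 2) mod 3 = 0, so b(386) = b(2) = 7.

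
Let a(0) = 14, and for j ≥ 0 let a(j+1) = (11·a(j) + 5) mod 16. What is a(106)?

Computing terms: a(0) = 14; a(1) = 15; a(2) = 10; a(3) = 3; a(4) = 6; a(5) = 7; a(6) = 2; a(7) = 11; a(8) = 14.
The sequence repeats with period 8.
(106 - 0) mod 8 = 2, so a(106) = a(2) = 10.

10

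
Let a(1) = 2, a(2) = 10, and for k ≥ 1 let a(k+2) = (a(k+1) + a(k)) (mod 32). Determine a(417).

12

We have a(1) = 2,  a(2) = 10,  a(3) = 12,  a(4) = 22,  a(5) = 2,  a(6) = 24,  a(7) = 26,  a(8) = 18,  a(9) = 12,  a(10) = 30,  a(11) = 10,  a(12) = 8,  a(13) = 18,  a(14) = 26,  a(15) = 12,  a(16) = 6,  a(17) = 18,  a(18) = 24,  a(19) = 10,  a(20) = 2,  a(21) = 12,  a(22) = 14,  a(23) = 26,  a(24) = 8,  a(25) = 2,  a(26) = 10.
The sequence repeats with period 24.
So a(417) = a(1 + ((417-1) mod 24)) = a(9) = 12.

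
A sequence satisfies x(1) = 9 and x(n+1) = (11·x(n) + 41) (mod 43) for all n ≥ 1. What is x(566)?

Listing terms: x(1) = 9,  x(2) = 11,  x(3) = 33,  x(4) = 17,  x(5) = 13,  x(6) = 12,  x(7) = 1,  x(8) = 9.
Since x(8) = x(1) = 9, the sequence is periodic with period 7.
(566 - 1) mod 7 = 5, so x(566) = x(6) = 12.

12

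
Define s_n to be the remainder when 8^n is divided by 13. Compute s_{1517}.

8

Computing terms: s_1 = 8; s_2 = 12; s_3 = 5; s_4 = 1; s_5 = 8.
The sequence repeats with period 4.
(1517 - 1) mod 4 = 0, so s_{1517} = s_1 = 8.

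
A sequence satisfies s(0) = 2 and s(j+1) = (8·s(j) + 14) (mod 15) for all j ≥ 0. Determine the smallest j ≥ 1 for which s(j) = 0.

Listing terms: s(0) = 2, s(1) = 0, s(2) = 14, s(3) = 6, s(4) = 2.
Since s(4) = s(0) = 2, the sequence is periodic with period 4.
The value 0 first appears (with j ≥ 1) at s(1).

1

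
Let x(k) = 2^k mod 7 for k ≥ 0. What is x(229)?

2

Listing terms: x(0) = 1,  x(1) = 2,  x(2) = 4,  x(3) = 1.
The sequence repeats with period 3.
So x(229) = x(0 + ((229-0) mod 3)) = x(1) = 2.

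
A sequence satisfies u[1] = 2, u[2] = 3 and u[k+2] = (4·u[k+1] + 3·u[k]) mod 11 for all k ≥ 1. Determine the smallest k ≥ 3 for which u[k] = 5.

12

Computing terms: u[1] = 2,  u[2] = 3,  u[3] = 7,  u[4] = 4,  u[5] = 4,  u[6] = 6,  u[7] = 3,  u[8] = 8,  u[9] = 8,  u[10] = 1,  u[11] = 6,  u[12] = 5,  u[13] = 5,  u[14] = 2,  u[15] = 1,  u[16] = 10,  u[17] = 10,  u[18] = 4,  u[19] = 2,  u[20] = 9,  u[21] = 9,  u[22] = 8,  u[23] = 4,  u[24] = 7,  u[25] = 7,  u[26] = 5,  u[27] = 8,  u[28] = 3,  u[29] = 3,  u[30] = 10,  u[31] = 5,  u[32] = 6,  u[33] = 6,  u[34] = 9,  u[35] = 10,  u[36] = 1,  u[37] = 1,  u[38] = 7,  u[39] = 9,  u[40] = 2,  u[41] = 2,  u[42] = 3.
Since (u[41], u[42]) = (u[1], u[2]) = (2, 3) (two consecutive terms determine the rest), the sequence is periodic with period 40.
The value 5 first appears (with k ≥ 3) at u[12].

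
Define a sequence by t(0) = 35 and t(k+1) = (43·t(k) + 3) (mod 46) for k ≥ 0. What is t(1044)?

39

Computing terms: t(0) = 35,  t(1) = 36,  t(2) = 33,  t(3) = 42,  t(4) = 15,  t(5) = 4,  t(6) = 37,  t(7) = 30,  t(8) = 5,  t(9) = 34,  t(10) = 39,  t(11) = 24,  t(12) = 23,  t(13) = 26,  t(14) = 17,  t(15) = 44,  t(16) = 9,  t(17) = 22,  t(18) = 29,  t(19) = 8,  t(20) = 25,  t(21) = 20,  t(22) = 35.
The sequence repeats with period 22.
So t(1044) = t(0 + ((1044-0) mod 22)) = t(10) = 39.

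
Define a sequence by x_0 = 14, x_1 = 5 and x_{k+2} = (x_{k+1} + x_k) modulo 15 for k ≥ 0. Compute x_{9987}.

We have x_0 = 14,  x_1 = 5,  x_2 = 4,  x_3 = 9,  x_4 = 13,  x_5 = 7,  x_6 = 5,  x_7 = 12,  x_8 = 2,  x_9 = 14,  x_{10} = 1,  x_{11} = 0,  x_{12} = 1,  x_{13} = 1,  x_{14} = 2,  x_{15} = 3,  x_{16} = 5,  x_{17} = 8,  x_{18} = 13,  x_{19} = 6,  x_{20} = 4,  x_{21} = 10,  x_{22} = 14,  x_{23} = 9,  x_{24} = 8,  x_{25} = 2,  x_{26} = 10,  x_{27} = 12,  x_{28} = 7,  x_{29} = 4,  x_{30} = 11,  x_{31} = 0,  x_{32} = 11,  x_{33} = 11,  x_{34} = 7,  x_{35} = 3,  x_{36} = 10,  x_{37} = 13,  x_{38} = 8,  x_{39} = 6,  x_{40} = 14,  x_{41} = 5.
Since (x_{40}, x_{41}) = (x_0, x_1) = (14, 5) (two consecutive terms determine the rest), the sequence is periodic with period 40.
(9987 - 0) mod 40 = 27, so x_{9987} = x_{27} = 12.

12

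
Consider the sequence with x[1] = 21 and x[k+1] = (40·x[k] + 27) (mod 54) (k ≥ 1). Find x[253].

21

Listing terms: x[1] = 21,  x[2] = 3,  x[3] = 39,  x[4] = 21.
The sequence repeats with period 3.
(253 - 1) mod 3 = 0, so x[253] = x[1] = 21.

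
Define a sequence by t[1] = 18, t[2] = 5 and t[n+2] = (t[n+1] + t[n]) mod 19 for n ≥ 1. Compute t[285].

18

We have t[1] = 18; t[2] = 5; t[3] = 4; t[4] = 9; t[5] = 13; t[6] = 3; t[7] = 16; t[8] = 0; t[9] = 16; t[10] = 16; t[11] = 13; t[12] = 10; t[13] = 4; t[14] = 14; t[15] = 18; t[16] = 13; t[17] = 12; t[18] = 6; t[19] = 18; t[20] = 5.
The sequence repeats with period 18.
So t[285] = t[1 + ((285-1) mod 18)] = t[15] = 18.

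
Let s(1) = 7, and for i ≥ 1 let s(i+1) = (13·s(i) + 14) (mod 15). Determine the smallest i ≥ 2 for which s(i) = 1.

Computing terms: s(1) = 7; s(2) = 0; s(3) = 14; s(4) = 1; s(5) = 12; s(6) = 5; s(7) = 4; s(8) = 6; s(9) = 2; s(10) = 10; s(11) = 9; s(12) = 11; s(13) = 7.
Since s(13) = s(1) = 7, the sequence is periodic with period 12.
The value 1 first appears (with i ≥ 2) at s(4).

4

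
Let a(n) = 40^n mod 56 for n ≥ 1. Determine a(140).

We have a(1) = 40, a(2) = 32, a(3) = 48, a(4) = 16, a(5) = 24, a(6) = 8, a(7) = 40.
The sequence repeats with period 6.
So a(140) = a(1 + ((140-1) mod 6)) = a(2) = 32.

32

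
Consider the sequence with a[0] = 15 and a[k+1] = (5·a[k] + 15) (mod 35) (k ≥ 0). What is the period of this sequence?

We have a[0] = 15, a[1] = 20, a[2] = 10, a[3] = 30, a[4] = 25, a[5] = 0, a[6] = 15.
Since a[6] = a[0] = 15, the sequence is periodic with period 6.

6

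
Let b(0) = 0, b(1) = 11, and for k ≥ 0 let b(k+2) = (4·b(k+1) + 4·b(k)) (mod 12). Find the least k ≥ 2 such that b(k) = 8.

2

b(0) = 0, b(1) = 11, b(2) = 8, b(3) = 4, b(4) = 0, b(5) = 4, b(6) = 4, b(7) = 8, b(8) = 0, b(9) = 8, b(10) = 8, b(11) = 4.
Since (b(10), b(11)) = (b(2), b(3)) = (8, 4) (two consecutive terms determine the rest), the sequence is eventually periodic: after a pre-period of length 2 it cycles with period 8.
The value 8 first appears (with k ≥ 2) at b(2).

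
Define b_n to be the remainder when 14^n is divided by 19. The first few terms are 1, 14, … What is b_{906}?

We have b_0 = 1, b_1 = 14, b_2 = 6, b_3 = 8, b_4 = 17, b_5 = 10, b_6 = 7, b_7 = 3, b_8 = 4, b_9 = 18, b_{10} = 5, b_{11} = 13, b_{12} = 11, b_{13} = 2, b_{14} = 9, b_{15} = 12, b_{16} = 16, b_{17} = 15, b_{18} = 1.
Since b_{18} = b_0 = 1, the sequence is periodic with period 18.
So b_{906} = b_{0 + ((906-0) mod 18)} = b_6 = 7.

7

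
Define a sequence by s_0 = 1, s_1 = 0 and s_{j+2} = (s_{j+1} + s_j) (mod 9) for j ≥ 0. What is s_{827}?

1

s_0 = 1, s_1 = 0, s_2 = 1, s_3 = 1, s_4 = 2, s_5 = 3, s_6 = 5, s_7 = 8, s_8 = 4, s_9 = 3, s_{10} = 7, s_{11} = 1, s_{12} = 8, s_{13} = 0, s_{14} = 8, s_{15} = 8, s_{16} = 7, s_{17} = 6, s_{18} = 4, s_{19} = 1, s_{20} = 5, s_{21} = 6, s_{22} = 2, s_{23} = 8, s_{24} = 1, s_{25} = 0.
Since (s_{24}, s_{25}) = (s_0, s_1) = (1, 0) (two consecutive terms determine the rest), the sequence is periodic with period 24.
So s_{827} = s_{0 + ((827-0) mod 24)} = s_{11} = 1.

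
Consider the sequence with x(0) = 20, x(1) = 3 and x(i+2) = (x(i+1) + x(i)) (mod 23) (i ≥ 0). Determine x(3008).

22

Computing terms: x(0) = 20, x(1) = 3, x(2) = 0, x(3) = 3, x(4) = 3, x(5) = 6, x(6) = 9, x(7) = 15, x(8) = 1, x(9) = 16, x(10) = 17, x(11) = 10, x(12) = 4, x(13) = 14, x(14) = 18, x(15) = 9, x(16) = 4, x(17) = 13, x(18) = 17, x(19) = 7, x(20) = 1, x(21) = 8, x(22) = 9, x(23) = 17, x(24) = 3, x(25) = 20, x(26) = 0, x(27) = 20, x(28) = 20, x(29) = 17, x(30) = 14, x(31) = 8, x(32) = 22, x(33) = 7, x(34) = 6, x(35) = 13, x(36) = 19, x(37) = 9, x(38) = 5, x(39) = 14, x(40) = 19, x(41) = 10, x(42) = 6, x(43) = 16, x(44) = 22, x(45) = 15, x(46) = 14, x(47) = 6, x(48) = 20, x(49) = 3.
Since (x(48), x(49)) = (x(0), x(1)) = (20, 3) (two consecutive terms determine the rest), the sequence is periodic with period 48.
(3008 - 0) mod 48 = 32, so x(3008) = x(32) = 22.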